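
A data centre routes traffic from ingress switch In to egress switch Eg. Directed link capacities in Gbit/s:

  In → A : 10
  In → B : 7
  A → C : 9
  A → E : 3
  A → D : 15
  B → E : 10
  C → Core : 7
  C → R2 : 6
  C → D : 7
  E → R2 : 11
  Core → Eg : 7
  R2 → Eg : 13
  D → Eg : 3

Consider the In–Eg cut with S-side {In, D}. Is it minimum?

Given cut capacity: 10 + 7 + 3 = 20.
Augment In→A→D→Eg: bottleneck 3, flow now 3.
Augment In→A→C→Core→Eg: bottleneck 7, flow now 10.
Augment In→B→E→R2→Eg: bottleneck 7, flow now 17.
No augmenting path remains; maximum flow = 17.
In the residual graph, reachable from In: {In}.
Min-cut edges: In→A (10), In→B (7); capacity 10 + 7 = 17.
Cut capacity 20 exceeds the max flow 17, so it is not minimum.

No — its capacity is 20, but the minimum cut has capacity 17.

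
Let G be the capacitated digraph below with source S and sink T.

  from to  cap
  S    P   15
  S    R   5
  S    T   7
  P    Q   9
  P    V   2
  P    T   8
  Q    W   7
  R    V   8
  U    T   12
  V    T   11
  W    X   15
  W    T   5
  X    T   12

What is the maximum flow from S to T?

Augment S→T: bottleneck 7, flow now 7.
Augment S→P→T: bottleneck 8, flow now 15.
Augment S→P→V→T: bottleneck 2, flow now 17.
Augment S→R→V→T: bottleneck 5, flow now 22.
Augment S→P→Q→W→T: bottleneck 5, flow now 27.
No augmenting path remains; maximum flow = 27.
In the residual graph, reachable from S: {S}.
Min-cut edges: S→P (15), S→R (5), S→T (7); capacity 15 + 5 + 7 = 27.
This cut is saturated, so no flow can exceed 27.

27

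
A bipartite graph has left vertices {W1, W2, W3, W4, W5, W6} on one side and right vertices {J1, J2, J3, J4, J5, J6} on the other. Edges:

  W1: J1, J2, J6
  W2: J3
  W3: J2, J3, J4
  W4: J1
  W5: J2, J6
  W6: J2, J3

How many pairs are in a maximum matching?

Unit-capacity flow: source→left, listed edges, right→sink; max matching = max flow.
Augmenting path W1→J1 (+1); matched 1.
Augmenting path W2→J3 (+1); matched 2.
Augmenting path W3→J2 (+1); matched 3.
Augmenting path W5→J6 (+1); matched 4.
Augmenting path W6→J2→W3→J4 (+1); matched 5.
No augmenting path remains; maximum matching = 5.
König certificate: {W3, J1, J2, J3, J6} is a vertex cover of size 5 (every listed pair touches it), so no matching can be larger.

5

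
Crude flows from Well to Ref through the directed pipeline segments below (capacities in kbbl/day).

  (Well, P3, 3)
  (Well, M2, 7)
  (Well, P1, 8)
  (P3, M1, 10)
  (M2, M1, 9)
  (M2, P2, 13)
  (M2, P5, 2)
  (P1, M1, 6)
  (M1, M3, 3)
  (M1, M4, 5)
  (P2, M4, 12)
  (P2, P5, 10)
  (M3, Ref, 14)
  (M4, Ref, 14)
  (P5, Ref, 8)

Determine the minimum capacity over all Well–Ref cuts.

Augment Well→M2→P5→Ref: bottleneck 2, flow now 2.
Augment Well→P3→M1→M3→Ref: bottleneck 3, flow now 5.
Augment Well→M2→M1→M4→Ref: bottleneck 5, flow now 10.
Augment Well→P1→M1→M2→P2→M4→Ref: bottleneck 5, flow now 15. (uses reverse residual edge)
No augmenting path remains; maximum flow = 15.
By max-flow min-cut, the minimum cut capacity equals the max flow.
In the residual graph, reachable from Well: {Well, P3, P1, M1}.
Min-cut edges: Well→M2 (7), M1→M3 (3), M1→M4 (5); capacity 7 + 3 + 5 = 15.

15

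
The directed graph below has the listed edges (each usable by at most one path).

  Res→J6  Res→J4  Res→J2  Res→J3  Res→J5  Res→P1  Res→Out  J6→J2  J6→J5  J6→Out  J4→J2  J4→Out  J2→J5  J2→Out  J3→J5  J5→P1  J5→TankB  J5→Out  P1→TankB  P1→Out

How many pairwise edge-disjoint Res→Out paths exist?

6

Assign every edge capacity 1; by Menger, the answer equals the max flow.
Path Res→Out (+1); total 1.
Path Res→J6→Out (+1); total 2.
Path Res→J4→Out (+1); total 3.
Path Res→J2→Out (+1); total 4.
Path Res→J5→Out (+1); total 5.
Path Res→P1→Out (+1); total 6.
No residual Res→Out path; max flow = 6.
Certifying cut of size 6: {J5→Out, P1→Out, Res→J2, Res→J4, Res→J6, Res→Out}.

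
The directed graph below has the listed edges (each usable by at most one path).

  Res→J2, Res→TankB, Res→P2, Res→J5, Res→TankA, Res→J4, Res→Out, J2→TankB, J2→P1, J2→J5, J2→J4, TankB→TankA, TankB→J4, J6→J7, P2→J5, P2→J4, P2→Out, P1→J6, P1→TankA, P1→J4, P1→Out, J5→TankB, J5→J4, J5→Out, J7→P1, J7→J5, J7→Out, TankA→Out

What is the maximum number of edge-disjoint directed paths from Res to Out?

5

Assign every edge capacity 1; by Menger, the answer equals the max flow.
Path Res→Out (+1); total 1.
Path Res→P2→Out (+1); total 2.
Path Res→J5→Out (+1); total 3.
Path Res→TankA→Out (+1); total 4.
Path Res→J2→P1→Out (+1); total 5.
No residual Res→Out path; max flow = 5.
Certifying cut of size 5: {Res→J2, Res→J5, Res→Out, Res→P2, TankA→Out}.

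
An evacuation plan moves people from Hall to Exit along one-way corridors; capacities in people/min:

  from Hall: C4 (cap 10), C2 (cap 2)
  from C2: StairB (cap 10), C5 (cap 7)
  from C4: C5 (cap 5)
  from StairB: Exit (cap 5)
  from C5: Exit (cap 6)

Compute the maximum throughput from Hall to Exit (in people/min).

7

Augment Hall→C2→StairB→Exit: bottleneck 2, flow now 2.
Augment Hall→C4→C5→Exit: bottleneck 5, flow now 7.
No augmenting path remains; maximum flow = 7.
In the residual graph, reachable from Hall: {Hall, C4}.
Min-cut edges: Hall→C2 (2), C4→C5 (5); capacity 2 + 5 = 7.
This cut is saturated, so no flow can exceed 7.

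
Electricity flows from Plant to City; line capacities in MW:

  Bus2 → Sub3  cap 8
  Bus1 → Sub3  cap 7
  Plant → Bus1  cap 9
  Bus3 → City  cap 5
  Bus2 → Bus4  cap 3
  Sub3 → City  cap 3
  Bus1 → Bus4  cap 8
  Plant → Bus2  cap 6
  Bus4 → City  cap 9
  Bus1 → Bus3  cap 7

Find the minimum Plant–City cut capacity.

15

Augment Plant→Bus1→Bus4→City: bottleneck 8, flow now 8.
Augment Plant→Bus1→Bus3→City: bottleneck 1, flow now 9.
Augment Plant→Bus2→Bus4→City: bottleneck 1, flow now 10.
Augment Plant→Bus2→Sub3→City: bottleneck 3, flow now 13.
Augment Plant→Bus2→Bus4→Bus1→Bus3→City: bottleneck 2, flow now 15. (uses reverse residual edge)
No augmenting path remains; maximum flow = 15.
By max-flow min-cut, the minimum cut capacity equals the max flow.
In the residual graph, reachable from Plant: {Plant}.
Min-cut edges: Plant→Bus1 (9), Plant→Bus2 (6); capacity 9 + 6 = 15.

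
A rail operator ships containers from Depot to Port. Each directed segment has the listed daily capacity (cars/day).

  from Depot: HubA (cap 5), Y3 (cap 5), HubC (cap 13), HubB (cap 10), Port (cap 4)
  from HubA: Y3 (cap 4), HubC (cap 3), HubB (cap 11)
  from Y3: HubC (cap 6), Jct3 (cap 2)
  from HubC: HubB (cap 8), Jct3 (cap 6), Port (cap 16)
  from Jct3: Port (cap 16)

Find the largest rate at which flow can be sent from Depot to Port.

Augment Depot→Port: bottleneck 4, flow now 4.
Augment Depot→HubC→Port: bottleneck 13, flow now 17.
Augment Depot→HubA→HubC→Port: bottleneck 3, flow now 20.
Augment Depot→Y3→Jct3→Port: bottleneck 2, flow now 22.
Augment Depot→Y3→HubC→Jct3→Port: bottleneck 3, flow now 25.
Augment Depot→HubA→Y3→HubC→Jct3→Port: bottleneck 2, flow now 27.
No augmenting path remains; maximum flow = 27.
In the residual graph, reachable from Depot: {Depot, HubB}.
Min-cut edges: Depot→HubA (5), Depot→Y3 (5), Depot→HubC (13), Depot→Port (4); capacity 5 + 5 + 13 + 4 = 27.
This cut is saturated, so no flow can exceed 27.

27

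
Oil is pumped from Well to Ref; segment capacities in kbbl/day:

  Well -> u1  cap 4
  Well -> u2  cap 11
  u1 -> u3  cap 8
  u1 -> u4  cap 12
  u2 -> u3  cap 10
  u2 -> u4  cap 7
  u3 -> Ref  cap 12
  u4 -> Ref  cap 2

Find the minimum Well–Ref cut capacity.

Augment Well→u1→u3→Ref: bottleneck 4, flow now 4.
Augment Well→u2→u3→Ref: bottleneck 8, flow now 12.
Augment Well→u2→u4→Ref: bottleneck 2, flow now 14.
No augmenting path remains; maximum flow = 14.
By max-flow min-cut, the minimum cut capacity equals the max flow.
In the residual graph, reachable from Well: {Well, u1, u2, u3, u4}.
Min-cut edges: u3→Ref (12), u4→Ref (2); capacity 12 + 2 = 14.

14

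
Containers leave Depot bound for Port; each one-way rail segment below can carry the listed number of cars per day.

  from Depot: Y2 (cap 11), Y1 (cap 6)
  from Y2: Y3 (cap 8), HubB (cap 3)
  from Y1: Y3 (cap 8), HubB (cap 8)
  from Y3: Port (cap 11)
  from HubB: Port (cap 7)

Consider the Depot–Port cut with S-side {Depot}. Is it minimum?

Given cut capacity: 11 + 6 = 17.
Augment Depot→Y2→Y3→Port: bottleneck 8, flow now 8.
Augment Depot→Y2→HubB→Port: bottleneck 3, flow now 11.
Augment Depot→Y1→Y3→Port: bottleneck 3, flow now 14.
Augment Depot→Y1→HubB→Port: bottleneck 3, flow now 17.
No augmenting path remains; maximum flow = 17.
Cut capacity 17 equals the max flow, so it is a minimum cut.

Yes — it is a minimum cut (capacity 17).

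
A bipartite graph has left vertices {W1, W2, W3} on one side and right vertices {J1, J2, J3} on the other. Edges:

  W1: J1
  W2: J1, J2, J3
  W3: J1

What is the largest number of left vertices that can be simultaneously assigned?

Unit-capacity flow: source→left, listed edges, right→sink; max matching = max flow.
Augmenting path W1→J1 (+1); matched 1.
Augmenting path W2→J2 (+1); matched 2.
No augmenting path remains; maximum matching = 2.
König certificate: {W2, J1} is a vertex cover of size 2 (every listed pair touches it), so no matching can be larger.

2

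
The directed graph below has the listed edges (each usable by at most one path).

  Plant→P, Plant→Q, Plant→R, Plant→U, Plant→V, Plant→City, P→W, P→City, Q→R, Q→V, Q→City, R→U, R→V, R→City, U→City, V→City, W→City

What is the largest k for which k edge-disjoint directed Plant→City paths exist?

6

Assign every edge capacity 1; by Menger, the answer equals the max flow.
Path Plant→City (+1); total 1.
Path Plant→P→City (+1); total 2.
Path Plant→Q→City (+1); total 3.
Path Plant→R→City (+1); total 4.
Path Plant→U→City (+1); total 5.
Path Plant→V→City (+1); total 6.
No residual Plant→City path; max flow = 6.
Certifying cut of size 6: {Plant→City, Plant→P, Plant→Q, Plant→R, Plant→U, Plant→V}.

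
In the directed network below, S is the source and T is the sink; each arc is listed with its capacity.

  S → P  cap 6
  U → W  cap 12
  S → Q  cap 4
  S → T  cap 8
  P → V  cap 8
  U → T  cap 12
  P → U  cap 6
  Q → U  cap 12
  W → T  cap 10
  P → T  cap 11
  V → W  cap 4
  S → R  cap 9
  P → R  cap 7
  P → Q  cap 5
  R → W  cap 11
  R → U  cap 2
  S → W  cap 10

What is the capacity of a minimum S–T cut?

30

Augment S→T: bottleneck 8, flow now 8.
Augment S→P→T: bottleneck 6, flow now 14.
Augment S→W→T: bottleneck 10, flow now 24.
Augment S→Q→U→T: bottleneck 4, flow now 28.
Augment S→R→U→T: bottleneck 2, flow now 30.
No augmenting path remains; maximum flow = 30.
By max-flow min-cut, the minimum cut capacity equals the max flow.
In the residual graph, reachable from S: {S, R, W}.
Min-cut edges: S→P (6), S→Q (4), S→T (8), R→U (2), W→T (10); capacity 6 + 4 + 8 + 2 + 10 = 30.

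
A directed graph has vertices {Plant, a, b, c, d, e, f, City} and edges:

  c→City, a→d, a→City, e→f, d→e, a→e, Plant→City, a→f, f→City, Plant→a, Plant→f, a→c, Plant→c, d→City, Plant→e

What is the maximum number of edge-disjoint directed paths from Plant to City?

Assign every edge capacity 1; by Menger, the answer equals the max flow.
Path Plant→City (+1); total 1.
Path Plant→a→City (+1); total 2.
Path Plant→c→City (+1); total 3.
Path Plant→f→City (+1); total 4.
No residual Plant→City path; max flow = 4.
Certifying cut of size 4: {Plant→City, Plant→a, Plant→c, f→City}.

4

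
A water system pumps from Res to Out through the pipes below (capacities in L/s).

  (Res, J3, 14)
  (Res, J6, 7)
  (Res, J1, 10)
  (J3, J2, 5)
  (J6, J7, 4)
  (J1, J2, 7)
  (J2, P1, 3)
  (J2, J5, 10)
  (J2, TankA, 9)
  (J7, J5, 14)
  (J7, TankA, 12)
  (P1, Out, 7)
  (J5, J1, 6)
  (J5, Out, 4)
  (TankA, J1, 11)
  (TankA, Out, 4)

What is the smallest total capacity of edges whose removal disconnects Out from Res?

Augment Res→J3→J2→P1→Out: bottleneck 3, flow now 3.
Augment Res→J3→J2→J5→Out: bottleneck 2, flow now 5.
Augment Res→J6→J7→J5→Out: bottleneck 2, flow now 7.
Augment Res→J6→J7→TankA→Out: bottleneck 2, flow now 9.
Augment Res→J1→J2→TankA→Out: bottleneck 2, flow now 11.
No augmenting path remains; maximum flow = 11.
By max-flow min-cut, the minimum cut capacity equals the max flow.
In the residual graph, reachable from Res: {Res, J3, J6, J1, J2, J7, J5, TankA}.
Min-cut edges: J2→P1 (3), J5→Out (4), TankA→Out (4); capacity 3 + 4 + 4 = 11.

11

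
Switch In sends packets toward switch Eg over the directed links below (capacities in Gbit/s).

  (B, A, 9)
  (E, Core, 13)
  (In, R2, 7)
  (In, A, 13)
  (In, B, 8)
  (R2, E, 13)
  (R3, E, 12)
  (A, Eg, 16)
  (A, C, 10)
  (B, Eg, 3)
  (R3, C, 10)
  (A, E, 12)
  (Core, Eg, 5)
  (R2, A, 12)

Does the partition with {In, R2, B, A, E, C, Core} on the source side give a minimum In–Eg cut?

Yes — it is a minimum cut (capacity 24).

Given cut capacity: 3 + 16 + 5 = 24.
Augment In→B→Eg: bottleneck 3, flow now 3.
Augment In→A→Eg: bottleneck 13, flow now 16.
Augment In→R2→A→Eg: bottleneck 3, flow now 19.
Augment In→R2→E→Core→Eg: bottleneck 4, flow now 23.
Augment In→B→A→E→Core→Eg: bottleneck 1, flow now 24.
No augmenting path remains; maximum flow = 24.
Cut capacity 24 equals the max flow, so it is a minimum cut.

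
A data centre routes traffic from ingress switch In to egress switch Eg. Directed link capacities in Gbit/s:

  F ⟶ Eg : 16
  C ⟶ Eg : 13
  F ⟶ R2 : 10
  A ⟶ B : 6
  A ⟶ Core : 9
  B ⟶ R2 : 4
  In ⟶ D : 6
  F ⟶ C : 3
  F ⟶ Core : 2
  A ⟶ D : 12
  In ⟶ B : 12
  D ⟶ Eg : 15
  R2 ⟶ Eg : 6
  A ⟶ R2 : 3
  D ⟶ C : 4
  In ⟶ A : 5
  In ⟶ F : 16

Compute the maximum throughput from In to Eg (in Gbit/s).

31

Augment In→F→Eg: bottleneck 16, flow now 16.
Augment In→D→Eg: bottleneck 6, flow now 22.
Augment In→A→D→Eg: bottleneck 5, flow now 27.
Augment In→B→R2→Eg: bottleneck 4, flow now 31.
No augmenting path remains; maximum flow = 31.
In the residual graph, reachable from In: {In, B}.
Min-cut edges: In→A (5), In→F (16), In→D (6), B→R2 (4); capacity 5 + 16 + 6 + 4 = 31.
This cut is saturated, so no flow can exceed 31.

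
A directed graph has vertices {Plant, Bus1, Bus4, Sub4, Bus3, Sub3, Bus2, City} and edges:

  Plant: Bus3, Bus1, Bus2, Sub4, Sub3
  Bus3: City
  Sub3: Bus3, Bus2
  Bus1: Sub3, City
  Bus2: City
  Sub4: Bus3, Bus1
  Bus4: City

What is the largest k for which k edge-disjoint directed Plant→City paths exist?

3

Assign every edge capacity 1; by Menger, the answer equals the max flow.
Path Plant→Bus1→City (+1); total 1.
Path Plant→Bus3→City (+1); total 2.
Path Plant→Bus2→City (+1); total 3.
No residual Plant→City path; max flow = 3.
Certifying cut of size 3: {Bus1→City, Bus2→City, Bus3→City}.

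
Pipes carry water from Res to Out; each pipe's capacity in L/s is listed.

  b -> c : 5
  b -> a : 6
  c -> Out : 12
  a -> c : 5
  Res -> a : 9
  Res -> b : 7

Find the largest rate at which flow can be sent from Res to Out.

10

Augment Res→a→c→Out: bottleneck 5, flow now 5.
Augment Res→b→c→Out: bottleneck 5, flow now 10.
No augmenting path remains; maximum flow = 10.
In the residual graph, reachable from Res: {Res, a, b}.
Min-cut edges: a→c (5), b→c (5); capacity 5 + 5 = 10.
This cut is saturated, so no flow can exceed 10.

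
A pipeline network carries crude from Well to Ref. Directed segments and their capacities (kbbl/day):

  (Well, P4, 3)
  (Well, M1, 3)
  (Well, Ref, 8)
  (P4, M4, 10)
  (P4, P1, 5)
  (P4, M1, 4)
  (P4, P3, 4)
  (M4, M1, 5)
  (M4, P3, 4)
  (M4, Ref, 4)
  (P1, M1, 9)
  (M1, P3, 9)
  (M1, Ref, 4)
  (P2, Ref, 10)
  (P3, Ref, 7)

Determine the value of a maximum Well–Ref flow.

14

Augment Well→Ref: bottleneck 8, flow now 8.
Augment Well→M1→Ref: bottleneck 3, flow now 11.
Augment Well→P4→M4→Ref: bottleneck 3, flow now 14.
No augmenting path remains; maximum flow = 14.
In the residual graph, reachable from Well: {Well}.
Min-cut edges: Well→P4 (3), Well→M1 (3), Well→Ref (8); capacity 3 + 3 + 8 = 14.
This cut is saturated, so no flow can exceed 14.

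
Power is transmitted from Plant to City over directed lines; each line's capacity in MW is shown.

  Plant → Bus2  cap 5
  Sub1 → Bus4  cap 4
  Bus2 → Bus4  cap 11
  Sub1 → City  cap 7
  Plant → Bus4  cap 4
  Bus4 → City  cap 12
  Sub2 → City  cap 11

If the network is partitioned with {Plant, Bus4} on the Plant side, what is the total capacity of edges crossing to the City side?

Edges leaving {Plant, Bus4}: Plant→Bus2 (5), Bus4→City (12).
Cut capacity = 5 + 12 = 17.

17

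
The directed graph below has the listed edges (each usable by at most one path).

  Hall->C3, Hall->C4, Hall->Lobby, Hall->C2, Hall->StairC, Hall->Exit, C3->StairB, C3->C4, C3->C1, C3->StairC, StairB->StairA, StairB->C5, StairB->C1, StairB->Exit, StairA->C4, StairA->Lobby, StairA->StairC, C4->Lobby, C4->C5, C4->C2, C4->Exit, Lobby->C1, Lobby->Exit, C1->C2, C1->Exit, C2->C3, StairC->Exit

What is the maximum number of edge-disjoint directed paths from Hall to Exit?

6

Assign every edge capacity 1; by Menger, the answer equals the max flow.
Path Hall→Exit (+1); total 1.
Path Hall→C4→Exit (+1); total 2.
Path Hall→Lobby→Exit (+1); total 3.
Path Hall→StairC→Exit (+1); total 4.
Path Hall→C3→StairB→Exit (+1); total 5.
Path Hall→C2→C3→C1→Exit (+1); total 6.
No residual Hall→Exit path; max flow = 6.
Certifying cut of size 6: {Hall→C2, Hall→C3, Hall→C4, Hall→Exit, Hall→Lobby, Hall→StairC}.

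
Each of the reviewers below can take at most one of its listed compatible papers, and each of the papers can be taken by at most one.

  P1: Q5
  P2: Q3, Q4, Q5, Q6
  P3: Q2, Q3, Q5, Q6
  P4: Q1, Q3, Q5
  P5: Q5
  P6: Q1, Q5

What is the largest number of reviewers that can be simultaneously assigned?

Unit-capacity flow: source→left, listed edges, right→sink; max matching = max flow.
Augmenting path P1→Q5 (+1); matched 1.
Augmenting path P2→Q3 (+1); matched 2.
Augmenting path P3→Q2 (+1); matched 3.
Augmenting path P4→Q1 (+1); matched 4.
Augmenting path P6→Q1→P4→Q3→P2→Q4 (+1); matched 5.
No augmenting path remains; maximum matching = 5.
König certificate: {P2, P3, P4, P6, Q5} is a vertex cover of size 5 (every listed pair touches it), so no matching can be larger.

5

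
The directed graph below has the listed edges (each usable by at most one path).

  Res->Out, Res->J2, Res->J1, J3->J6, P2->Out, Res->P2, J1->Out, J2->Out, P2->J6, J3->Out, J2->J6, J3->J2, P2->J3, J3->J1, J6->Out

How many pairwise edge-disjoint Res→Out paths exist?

4

Assign every edge capacity 1; by Menger, the answer equals the max flow.
Path Res→Out (+1); total 1.
Path Res→P2→Out (+1); total 2.
Path Res→J2→Out (+1); total 3.
Path Res→J1→Out (+1); total 4.
No residual Res→Out path; max flow = 4.
Certifying cut of size 4: {Res→J1, Res→J2, Res→Out, Res→P2}.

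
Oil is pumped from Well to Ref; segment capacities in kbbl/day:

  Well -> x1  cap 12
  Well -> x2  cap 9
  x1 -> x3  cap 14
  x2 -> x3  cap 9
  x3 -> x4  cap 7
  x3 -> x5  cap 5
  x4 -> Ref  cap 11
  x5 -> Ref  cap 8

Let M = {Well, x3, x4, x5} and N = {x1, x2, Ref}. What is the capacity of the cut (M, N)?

40

Edges leaving {Well, x3, x4, x5}: Well→x1 (12), Well→x2 (9), x4→Ref (11), x5→Ref (8).
Cut capacity = 12 + 9 + 11 + 8 = 40.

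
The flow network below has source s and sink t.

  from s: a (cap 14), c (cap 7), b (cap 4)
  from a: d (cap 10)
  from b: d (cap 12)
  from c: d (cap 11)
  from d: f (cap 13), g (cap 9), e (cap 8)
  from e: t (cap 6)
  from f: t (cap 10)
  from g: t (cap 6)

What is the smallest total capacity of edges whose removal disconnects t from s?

Augment s→a→d→e→t: bottleneck 6, flow now 6.
Augment s→a→d→f→t: bottleneck 4, flow now 10.
Augment s→b→d→f→t: bottleneck 4, flow now 14.
Augment s→c→d→f→t: bottleneck 2, flow now 16.
Augment s→c→d→g→t: bottleneck 5, flow now 21.
No augmenting path remains; maximum flow = 21.
By max-flow min-cut, the minimum cut capacity equals the max flow.
In the residual graph, reachable from s: {s, a}.
Min-cut edges: s→b (4), s→c (7), a→d (10); capacity 4 + 7 + 10 = 21.

21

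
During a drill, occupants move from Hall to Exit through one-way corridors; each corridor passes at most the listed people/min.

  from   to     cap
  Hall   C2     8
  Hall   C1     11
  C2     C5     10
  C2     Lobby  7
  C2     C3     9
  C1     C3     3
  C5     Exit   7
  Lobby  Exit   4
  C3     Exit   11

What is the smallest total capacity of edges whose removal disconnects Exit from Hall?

Augment Hall→C2→C5→Exit: bottleneck 7, flow now 7.
Augment Hall→C2→Lobby→Exit: bottleneck 1, flow now 8.
Augment Hall→C1→C3→Exit: bottleneck 3, flow now 11.
No augmenting path remains; maximum flow = 11.
By max-flow min-cut, the minimum cut capacity equals the max flow.
In the residual graph, reachable from Hall: {Hall, C1}.
Min-cut edges: Hall→C2 (8), C1→C3 (3); capacity 8 + 3 = 11.

11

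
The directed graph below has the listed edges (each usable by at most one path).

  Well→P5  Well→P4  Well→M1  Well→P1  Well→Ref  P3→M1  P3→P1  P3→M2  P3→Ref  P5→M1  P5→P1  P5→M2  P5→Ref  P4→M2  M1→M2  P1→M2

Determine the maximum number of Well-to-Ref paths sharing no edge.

Assign every edge capacity 1; by Menger, the answer equals the max flow.
Path Well→Ref (+1); total 1.
Path Well→P5→Ref (+1); total 2.
No residual Well→Ref path; max flow = 2.
Certifying cut of size 2: {Well→P5, Well→Ref}.

2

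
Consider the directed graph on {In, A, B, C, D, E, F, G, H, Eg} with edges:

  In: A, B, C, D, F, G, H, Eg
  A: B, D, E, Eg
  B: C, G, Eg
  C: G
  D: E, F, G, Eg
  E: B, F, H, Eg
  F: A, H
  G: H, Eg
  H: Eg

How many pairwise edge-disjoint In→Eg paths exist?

7

Assign every edge capacity 1; by Menger, the answer equals the max flow.
Path In→Eg (+1); total 1.
Path In→A→Eg (+1); total 2.
Path In→B→Eg (+1); total 3.
Path In→D→Eg (+1); total 4.
Path In→G→Eg (+1); total 5.
Path In→H→Eg (+1); total 6.
Path In→F→A→E→Eg (+1); total 7.
No residual In→Eg path; max flow = 7.
Certifying cut of size 7: {G→Eg, H→Eg, In→A, In→B, In→D, In→Eg, In→F}.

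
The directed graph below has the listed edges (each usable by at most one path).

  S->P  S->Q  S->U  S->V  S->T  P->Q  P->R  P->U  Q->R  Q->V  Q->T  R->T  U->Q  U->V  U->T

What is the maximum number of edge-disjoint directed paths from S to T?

4

Assign every edge capacity 1; by Menger, the answer equals the max flow.
Path S→T (+1); total 1.
Path S→Q→T (+1); total 2.
Path S→U→T (+1); total 3.
Path S→P→R→T (+1); total 4.
No residual S→T path; max flow = 4.
Certifying cut of size 4: {S→P, S→Q, S→T, S→U}.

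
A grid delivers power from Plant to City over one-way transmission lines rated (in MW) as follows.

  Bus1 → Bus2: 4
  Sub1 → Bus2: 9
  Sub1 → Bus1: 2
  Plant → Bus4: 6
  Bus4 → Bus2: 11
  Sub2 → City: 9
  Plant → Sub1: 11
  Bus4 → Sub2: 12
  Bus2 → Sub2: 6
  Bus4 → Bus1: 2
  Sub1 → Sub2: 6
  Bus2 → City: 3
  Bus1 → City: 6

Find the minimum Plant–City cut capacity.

Augment Plant→Sub1→Bus2→City: bottleneck 3, flow now 3.
Augment Plant→Sub1→Bus1→City: bottleneck 2, flow now 5.
Augment Plant→Sub1→Sub2→City: bottleneck 6, flow now 11.
Augment Plant→Bus4→Bus1→City: bottleneck 2, flow now 13.
Augment Plant→Bus4→Sub2→City: bottleneck 3, flow now 16.
No augmenting path remains; maximum flow = 16.
By max-flow min-cut, the minimum cut capacity equals the max flow.
In the residual graph, reachable from Plant: {Plant, Sub1, Bus4, Bus2, Sub2}.
Min-cut edges: Sub1→Bus1 (2), Bus4→Bus1 (2), Bus2→City (3), Sub2→City (9); capacity 2 + 2 + 3 + 9 = 16.

16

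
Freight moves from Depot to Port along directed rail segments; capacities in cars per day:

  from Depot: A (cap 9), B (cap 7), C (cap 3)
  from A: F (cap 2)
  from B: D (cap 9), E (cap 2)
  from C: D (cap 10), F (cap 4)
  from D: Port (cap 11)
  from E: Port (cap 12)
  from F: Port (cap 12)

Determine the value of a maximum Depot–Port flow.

12

Augment Depot→A→F→Port: bottleneck 2, flow now 2.
Augment Depot→B→D→Port: bottleneck 7, flow now 9.
Augment Depot→C→D→Port: bottleneck 3, flow now 12.
No augmenting path remains; maximum flow = 12.
In the residual graph, reachable from Depot: {Depot, A}.
Min-cut edges: Depot→B (7), Depot→C (3), A→F (2); capacity 7 + 3 + 2 = 12.
This cut is saturated, so no flow can exceed 12.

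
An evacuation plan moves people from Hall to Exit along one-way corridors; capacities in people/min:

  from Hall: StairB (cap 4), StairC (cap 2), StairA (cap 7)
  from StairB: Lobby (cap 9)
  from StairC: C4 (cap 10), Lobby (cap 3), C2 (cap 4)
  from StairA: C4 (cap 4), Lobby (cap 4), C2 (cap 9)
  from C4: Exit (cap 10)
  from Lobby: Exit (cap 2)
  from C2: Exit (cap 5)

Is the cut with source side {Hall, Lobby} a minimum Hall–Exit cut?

No — its capacity is 15, but the minimum cut has capacity 11.

Given cut capacity: 4 + 2 + 7 + 2 = 15.
Augment Hall→StairB→Lobby→Exit: bottleneck 2, flow now 2.
Augment Hall→StairC→C4→Exit: bottleneck 2, flow now 4.
Augment Hall→StairA→C4→Exit: bottleneck 4, flow now 8.
Augment Hall→StairA→C2→Exit: bottleneck 3, flow now 11.
No augmenting path remains; maximum flow = 11.
In the residual graph, reachable from Hall: {Hall, StairB, Lobby}.
Min-cut edges: Hall→StairC (2), Hall→StairA (7), Lobby→Exit (2); capacity 2 + 7 + 2 = 11.
Cut capacity 15 exceeds the max flow 11, so it is not minimum.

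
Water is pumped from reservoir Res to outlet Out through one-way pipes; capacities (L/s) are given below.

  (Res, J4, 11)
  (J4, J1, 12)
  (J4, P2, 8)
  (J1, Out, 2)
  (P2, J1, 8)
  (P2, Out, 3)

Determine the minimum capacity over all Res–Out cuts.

Augment Res→J4→J1→Out: bottleneck 2, flow now 2.
Augment Res→J4→P2→Out: bottleneck 3, flow now 5.
No augmenting path remains; maximum flow = 5.
By max-flow min-cut, the minimum cut capacity equals the max flow.
In the residual graph, reachable from Res: {Res, J4, J1, P2}.
Min-cut edges: J1→Out (2), P2→Out (3); capacity 2 + 3 = 5.

5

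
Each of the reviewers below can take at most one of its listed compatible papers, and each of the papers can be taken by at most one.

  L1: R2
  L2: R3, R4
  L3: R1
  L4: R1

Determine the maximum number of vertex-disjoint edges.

3

Unit-capacity flow: source→left, listed edges, right→sink; max matching = max flow.
Augmenting path L1→R2 (+1); matched 1.
Augmenting path L2→R3 (+1); matched 2.
Augmenting path L3→R1 (+1); matched 3.
No augmenting path remains; maximum matching = 3.
König certificate: {L1, L2, R1} is a vertex cover of size 3 (every listed pair touches it), so no matching can be larger.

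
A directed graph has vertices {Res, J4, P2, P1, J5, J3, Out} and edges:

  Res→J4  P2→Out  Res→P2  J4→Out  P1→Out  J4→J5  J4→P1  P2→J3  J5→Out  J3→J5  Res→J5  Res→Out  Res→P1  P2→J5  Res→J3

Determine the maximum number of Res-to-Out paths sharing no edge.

5

Assign every edge capacity 1; by Menger, the answer equals the max flow.
Path Res→Out (+1); total 1.
Path Res→J4→Out (+1); total 2.
Path Res→P2→Out (+1); total 3.
Path Res→P1→Out (+1); total 4.
Path Res→J5→Out (+1); total 5.
No residual Res→Out path; max flow = 5.
Certifying cut of size 5: {J5→Out, Res→J4, Res→Out, Res→P1, Res→P2}.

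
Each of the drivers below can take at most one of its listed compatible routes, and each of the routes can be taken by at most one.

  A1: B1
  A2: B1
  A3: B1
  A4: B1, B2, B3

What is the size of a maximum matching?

2

Unit-capacity flow: source→left, listed edges, right→sink; max matching = max flow.
Augmenting path A1→B1 (+1); matched 1.
Augmenting path A4→B2 (+1); matched 2.
No augmenting path remains; maximum matching = 2.
König certificate: {A4, B1} is a vertex cover of size 2 (every listed pair touches it), so no matching can be larger.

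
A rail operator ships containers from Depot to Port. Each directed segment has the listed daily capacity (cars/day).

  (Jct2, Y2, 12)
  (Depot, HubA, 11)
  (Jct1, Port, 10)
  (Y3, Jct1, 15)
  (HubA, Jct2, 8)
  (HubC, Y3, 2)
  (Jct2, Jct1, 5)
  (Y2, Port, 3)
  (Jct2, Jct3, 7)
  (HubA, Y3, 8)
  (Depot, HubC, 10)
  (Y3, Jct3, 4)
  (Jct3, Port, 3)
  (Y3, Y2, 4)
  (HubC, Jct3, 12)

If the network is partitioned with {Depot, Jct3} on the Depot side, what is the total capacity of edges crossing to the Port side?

24

Edges leaving {Depot, Jct3}: Depot→HubC (10), Depot→HubA (11), Jct3→Port (3).
Cut capacity = 10 + 11 + 3 = 24.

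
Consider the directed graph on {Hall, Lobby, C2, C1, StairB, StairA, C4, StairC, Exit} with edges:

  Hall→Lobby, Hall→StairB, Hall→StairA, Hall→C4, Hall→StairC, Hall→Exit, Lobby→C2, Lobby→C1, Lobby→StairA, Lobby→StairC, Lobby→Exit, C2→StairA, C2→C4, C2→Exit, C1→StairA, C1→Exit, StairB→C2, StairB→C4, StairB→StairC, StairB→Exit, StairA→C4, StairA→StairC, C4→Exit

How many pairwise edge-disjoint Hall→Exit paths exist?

4

Assign every edge capacity 1; by Menger, the answer equals the max flow.
Path Hall→Exit (+1); total 1.
Path Hall→Lobby→Exit (+1); total 2.
Path Hall→StairB→Exit (+1); total 3.
Path Hall→C4→Exit (+1); total 4.
No residual Hall→Exit path; max flow = 4.
Certifying cut of size 4: {C4→Exit, Hall→Exit, Hall→Lobby, Hall→StairB}.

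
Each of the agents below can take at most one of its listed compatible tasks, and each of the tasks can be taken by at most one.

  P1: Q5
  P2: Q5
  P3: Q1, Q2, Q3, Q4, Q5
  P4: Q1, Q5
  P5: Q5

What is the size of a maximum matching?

3

Unit-capacity flow: source→left, listed edges, right→sink; max matching = max flow.
Augmenting path P1→Q5 (+1); matched 1.
Augmenting path P3→Q1 (+1); matched 2.
Augmenting path P4→Q1→P3→Q2 (+1); matched 3.
No augmenting path remains; maximum matching = 3.
König certificate: {P3, P4, Q5} is a vertex cover of size 3 (every listed pair touches it), so no matching can be larger.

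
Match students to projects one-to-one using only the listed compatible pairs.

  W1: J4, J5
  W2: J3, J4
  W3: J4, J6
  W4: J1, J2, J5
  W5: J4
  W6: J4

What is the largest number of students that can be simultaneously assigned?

5

Unit-capacity flow: source→left, listed edges, right→sink; max matching = max flow.
Augmenting path W1→J4 (+1); matched 1.
Augmenting path W2→J3 (+1); matched 2.
Augmenting path W3→J6 (+1); matched 3.
Augmenting path W4→J1 (+1); matched 4.
Augmenting path W5→J4→W1→J5 (+1); matched 5.
No augmenting path remains; maximum matching = 5.
König certificate: {W1, W2, W3, W4, J4} is a vertex cover of size 5 (every listed pair touches it), so no matching can be larger.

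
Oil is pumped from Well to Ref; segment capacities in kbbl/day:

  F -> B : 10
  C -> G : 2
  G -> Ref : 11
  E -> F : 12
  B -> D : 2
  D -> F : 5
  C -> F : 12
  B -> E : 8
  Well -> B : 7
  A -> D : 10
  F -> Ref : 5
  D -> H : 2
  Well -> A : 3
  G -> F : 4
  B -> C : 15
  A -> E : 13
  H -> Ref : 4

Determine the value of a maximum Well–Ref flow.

Augment Well→A→D→F→Ref: bottleneck 3, flow now 3.
Augment Well→B→C→F→Ref: bottleneck 2, flow now 5.
Augment Well→B→C→G→Ref: bottleneck 2, flow now 7.
Augment Well→B→D→H→Ref: bottleneck 2, flow now 9.
No augmenting path remains; maximum flow = 9.
In the residual graph, reachable from Well: {Well, A, B, C, D, E, F}.
Min-cut edges: C→G (2), D→H (2), F→Ref (5); capacity 2 + 2 + 5 = 9.
This cut is saturated, so no flow can exceed 9.

9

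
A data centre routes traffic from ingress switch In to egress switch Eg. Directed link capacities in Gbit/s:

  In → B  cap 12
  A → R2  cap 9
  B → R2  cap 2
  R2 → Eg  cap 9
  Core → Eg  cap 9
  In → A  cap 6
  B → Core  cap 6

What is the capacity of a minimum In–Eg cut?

Augment In→A→R2→Eg: bottleneck 6, flow now 6.
Augment In→B→Core→Eg: bottleneck 6, flow now 12.
Augment In→B→R2→Eg: bottleneck 2, flow now 14.
No augmenting path remains; maximum flow = 14.
By max-flow min-cut, the minimum cut capacity equals the max flow.
In the residual graph, reachable from In: {In, B}.
Min-cut edges: In→A (6), B→Core (6), B→R2 (2); capacity 6 + 6 + 2 = 14.

14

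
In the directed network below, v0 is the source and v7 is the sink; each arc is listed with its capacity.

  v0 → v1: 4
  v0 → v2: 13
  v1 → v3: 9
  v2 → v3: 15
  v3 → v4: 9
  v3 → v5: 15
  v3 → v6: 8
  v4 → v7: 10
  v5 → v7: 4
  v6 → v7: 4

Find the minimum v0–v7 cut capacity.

Augment v0→v1→v3→v4→v7: bottleneck 4, flow now 4.
Augment v0→v2→v3→v4→v7: bottleneck 5, flow now 9.
Augment v0→v2→v3→v5→v7: bottleneck 4, flow now 13.
Augment v0→v2→v3→v6→v7: bottleneck 4, flow now 17.
No augmenting path remains; maximum flow = 17.
By max-flow min-cut, the minimum cut capacity equals the max flow.
In the residual graph, reachable from v0: {v0}.
Min-cut edges: v0→v1 (4), v0→v2 (13); capacity 4 + 13 = 17.

17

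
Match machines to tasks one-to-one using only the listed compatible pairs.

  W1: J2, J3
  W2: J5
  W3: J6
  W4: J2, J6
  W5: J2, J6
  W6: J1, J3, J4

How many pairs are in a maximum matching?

5

Unit-capacity flow: source→left, listed edges, right→sink; max matching = max flow.
Augmenting path W1→J2 (+1); matched 1.
Augmenting path W2→J5 (+1); matched 2.
Augmenting path W3→J6 (+1); matched 3.
Augmenting path W6→J1 (+1); matched 4.
Augmenting path W4→J2→W1→J3 (+1); matched 5.
No augmenting path remains; maximum matching = 5.
König certificate: {W1, W2, W6, J2, J6} is a vertex cover of size 5 (every listed pair touches it), so no matching can be larger.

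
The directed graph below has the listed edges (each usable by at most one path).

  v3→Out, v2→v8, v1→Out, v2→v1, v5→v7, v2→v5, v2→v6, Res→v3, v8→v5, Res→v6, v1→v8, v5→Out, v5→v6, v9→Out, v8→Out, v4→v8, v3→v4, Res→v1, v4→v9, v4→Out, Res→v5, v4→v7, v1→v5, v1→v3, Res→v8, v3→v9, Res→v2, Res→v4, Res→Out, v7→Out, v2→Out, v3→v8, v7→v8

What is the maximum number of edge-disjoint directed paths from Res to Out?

Assign every edge capacity 1; by Menger, the answer equals the max flow.
Path Res→Out (+1); total 1.
Path Res→v1→Out (+1); total 2.
Path Res→v2→Out (+1); total 3.
Path Res→v3→Out (+1); total 4.
Path Res→v4→Out (+1); total 5.
Path Res→v5→Out (+1); total 6.
Path Res→v8→Out (+1); total 7.
No residual Res→Out path; max flow = 7.
Certifying cut of size 7: {Res→Out, Res→v1, Res→v2, Res→v3, Res→v4, Res→v5, Res→v8}.

7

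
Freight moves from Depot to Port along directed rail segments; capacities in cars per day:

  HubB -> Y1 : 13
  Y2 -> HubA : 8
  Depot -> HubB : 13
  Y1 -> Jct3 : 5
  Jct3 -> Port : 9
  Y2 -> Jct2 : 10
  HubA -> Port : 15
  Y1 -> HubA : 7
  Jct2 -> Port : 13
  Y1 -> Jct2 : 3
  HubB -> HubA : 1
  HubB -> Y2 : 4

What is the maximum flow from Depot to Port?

13

Augment Depot→HubB→HubA→Port: bottleneck 1, flow now 1.
Augment Depot→HubB→Y2→Jct2→Port: bottleneck 4, flow now 5.
Augment Depot→HubB→Y1→Jct3→Port: bottleneck 5, flow now 10.
Augment Depot→HubB→Y1→Jct2→Port: bottleneck 3, flow now 13.
No augmenting path remains; maximum flow = 13.
In the residual graph, reachable from Depot: {Depot}.
Min-cut edges: Depot→HubB (13); capacity 13 = 13.
This cut is saturated, so no flow can exceed 13.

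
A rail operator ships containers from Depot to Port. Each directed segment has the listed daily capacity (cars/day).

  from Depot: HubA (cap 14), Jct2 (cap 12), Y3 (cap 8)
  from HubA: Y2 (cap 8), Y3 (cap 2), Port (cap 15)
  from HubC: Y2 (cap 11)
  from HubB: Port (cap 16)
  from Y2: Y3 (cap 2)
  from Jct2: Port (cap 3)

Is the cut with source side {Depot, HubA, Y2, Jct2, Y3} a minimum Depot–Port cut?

Given cut capacity: 15 + 3 = 18.
Augment Depot→HubA→Port: bottleneck 14, flow now 14.
Augment Depot→Jct2→Port: bottleneck 3, flow now 17.
No augmenting path remains; maximum flow = 17.
In the residual graph, reachable from Depot: {Depot, Jct2, Y3}.
Min-cut edges: Depot→HubA (14), Jct2→Port (3); capacity 14 + 3 = 17.
Cut capacity 18 exceeds the max flow 17, so it is not minimum.

No — its capacity is 18, but the minimum cut has capacity 17.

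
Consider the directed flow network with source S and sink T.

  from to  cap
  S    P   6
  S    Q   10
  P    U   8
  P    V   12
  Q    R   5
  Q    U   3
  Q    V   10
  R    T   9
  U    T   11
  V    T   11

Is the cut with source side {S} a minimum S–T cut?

Yes — it is a minimum cut (capacity 16).

Given cut capacity: 6 + 10 = 16.
Augment S→P→U→T: bottleneck 6, flow now 6.
Augment S→Q→R→T: bottleneck 5, flow now 11.
Augment S→Q→U→T: bottleneck 3, flow now 14.
Augment S→Q→V→T: bottleneck 2, flow now 16.
No augmenting path remains; maximum flow = 16.
Cut capacity 16 equals the max flow, so it is a minimum cut.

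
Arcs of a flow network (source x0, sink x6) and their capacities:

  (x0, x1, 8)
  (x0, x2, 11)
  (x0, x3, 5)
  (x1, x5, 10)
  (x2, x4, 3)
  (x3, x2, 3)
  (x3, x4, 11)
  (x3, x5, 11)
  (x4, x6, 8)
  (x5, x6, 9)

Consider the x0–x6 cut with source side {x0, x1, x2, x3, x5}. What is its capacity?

23

Edges leaving {x0, x1, x2, x3, x5}: x2→x4 (3), x3→x4 (11), x5→x6 (9).
Cut capacity = 3 + 11 + 9 = 23.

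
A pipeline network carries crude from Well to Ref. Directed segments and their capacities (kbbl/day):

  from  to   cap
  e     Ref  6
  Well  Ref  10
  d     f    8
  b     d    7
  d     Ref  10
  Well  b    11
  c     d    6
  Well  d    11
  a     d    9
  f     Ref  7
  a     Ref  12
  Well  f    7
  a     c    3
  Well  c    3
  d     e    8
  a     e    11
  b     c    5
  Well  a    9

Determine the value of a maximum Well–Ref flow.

42

Augment Well→Ref: bottleneck 10, flow now 10.
Augment Well→a→Ref: bottleneck 9, flow now 19.
Augment Well→d→Ref: bottleneck 10, flow now 29.
Augment Well→f→Ref: bottleneck 7, flow now 36.
Augment Well→d→e→Ref: bottleneck 1, flow now 37.
Augment Well→b→d→e→Ref: bottleneck 5, flow now 42.
No augmenting path remains; maximum flow = 42.
In the residual graph, reachable from Well: {Well, b, c, d, e, f}.
Min-cut edges: Well→a (9), Well→Ref (10), d→Ref (10), e→Ref (6), f→Ref (7); capacity 9 + 10 + 10 + 6 + 7 = 42.
This cut is saturated, so no flow can exceed 42.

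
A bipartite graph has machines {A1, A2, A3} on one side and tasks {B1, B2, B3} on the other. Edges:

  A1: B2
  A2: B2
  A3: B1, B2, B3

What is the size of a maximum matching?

2

Unit-capacity flow: source→left, listed edges, right→sink; max matching = max flow.
Augmenting path A1→B2 (+1); matched 1.
Augmenting path A3→B1 (+1); matched 2.
No augmenting path remains; maximum matching = 2.
König certificate: {A3, B2} is a vertex cover of size 2 (every listed pair touches it), so no matching can be larger.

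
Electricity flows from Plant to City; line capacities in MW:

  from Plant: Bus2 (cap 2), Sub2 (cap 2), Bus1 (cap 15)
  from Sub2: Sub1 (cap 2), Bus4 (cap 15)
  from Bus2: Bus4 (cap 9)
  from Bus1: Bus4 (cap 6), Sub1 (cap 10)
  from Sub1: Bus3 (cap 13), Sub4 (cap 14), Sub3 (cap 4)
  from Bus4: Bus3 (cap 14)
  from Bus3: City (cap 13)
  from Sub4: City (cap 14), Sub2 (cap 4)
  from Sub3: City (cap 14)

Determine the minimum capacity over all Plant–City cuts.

Augment Plant→Sub2→Sub1→Bus3→City: bottleneck 2, flow now 2.
Augment Plant→Bus2→Bus4→Bus3→City: bottleneck 2, flow now 4.
Augment Plant→Bus1→Sub1→Bus3→City: bottleneck 9, flow now 13.
Augment Plant→Bus1→Sub1→Sub4→City: bottleneck 1, flow now 14.
Augment Plant→Bus1→Bus4→Bus3→Sub1→Sub4→City: bottleneck 5, flow now 19. (uses reverse residual edge)
No augmenting path remains; maximum flow = 19.
By max-flow min-cut, the minimum cut capacity equals the max flow.
In the residual graph, reachable from Plant: {Plant}.
Min-cut edges: Plant→Sub2 (2), Plant→Bus2 (2), Plant→Bus1 (15); capacity 2 + 2 + 15 = 19.

19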